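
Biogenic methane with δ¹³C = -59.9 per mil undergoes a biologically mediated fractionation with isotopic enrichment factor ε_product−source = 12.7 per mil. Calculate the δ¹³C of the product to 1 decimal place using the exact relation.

To first order, δ_product ≈ δ_source + ε = -47.2 per mil.
Exactly, δ_product = (δ_source + 1000)·(ε/1000 + 1) − 1000.
δ_product = (-59.9 + 1000) × (12.7/1000 + 1) − 1000
δ_product = -47.96 per mil

-48.0 per mil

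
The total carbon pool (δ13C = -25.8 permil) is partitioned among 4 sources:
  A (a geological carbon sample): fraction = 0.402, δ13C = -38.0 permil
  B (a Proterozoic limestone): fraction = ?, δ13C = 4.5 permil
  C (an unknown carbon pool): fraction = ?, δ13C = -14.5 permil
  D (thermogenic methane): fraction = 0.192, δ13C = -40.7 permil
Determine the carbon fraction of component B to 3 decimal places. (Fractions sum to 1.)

0.167

Let f_B and f_C be the unknown fractions; fractions sum to 1 so f_B + f_C = 0.406.
Mass balance: Σ fᵢ·δᵢ = δ_bulk ⇒ f_B·(4.5) + f_C·(-14.5) = -25.8 − (-23.090) = -2.710
Substitute f_C = 0.406 − f_B:
f_B·(4.5 − -14.5) = -2.710 − 0.406×(-14.5) = 3.177
f_B = 3.177 / 19.0 = 0.1672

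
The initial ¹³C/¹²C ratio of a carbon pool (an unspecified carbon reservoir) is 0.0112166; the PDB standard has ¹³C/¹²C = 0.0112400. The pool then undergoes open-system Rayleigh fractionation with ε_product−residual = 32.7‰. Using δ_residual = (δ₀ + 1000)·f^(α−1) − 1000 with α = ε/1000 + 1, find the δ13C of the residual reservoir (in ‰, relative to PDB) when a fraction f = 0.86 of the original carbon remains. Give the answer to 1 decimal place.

δ₀ = (0.0112166/0.0112400 − 1)×1000 = (0.997918 − 1)×1000 = -2.082‰
α − 1 = ε/1000 = 0.0327
f^(α−1) = 0.86^(0.0327) = 0.995080
δ_res = (-2.082 + 1000) × 0.995080 − 1000 = 993.009 − 1000 = -6.99‰

-7.0‰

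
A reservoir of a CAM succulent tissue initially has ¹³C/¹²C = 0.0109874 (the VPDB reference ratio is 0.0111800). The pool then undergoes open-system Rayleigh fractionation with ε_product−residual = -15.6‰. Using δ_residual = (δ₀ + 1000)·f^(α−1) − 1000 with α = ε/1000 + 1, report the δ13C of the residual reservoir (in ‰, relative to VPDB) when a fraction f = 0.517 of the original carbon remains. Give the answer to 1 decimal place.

-7.1‰

δ₀ = (0.0109874/0.0111800 − 1)×1000 = (0.982773 − 1)×1000 = -17.227‰
α − 1 = ε/1000 = -0.0156
f^(α−1) = 0.517^(-0.0156) = 1.010345
δ_res = (-17.227 + 1000) × 1.010345 − 1000 = 992.939 − 1000 = -7.06‰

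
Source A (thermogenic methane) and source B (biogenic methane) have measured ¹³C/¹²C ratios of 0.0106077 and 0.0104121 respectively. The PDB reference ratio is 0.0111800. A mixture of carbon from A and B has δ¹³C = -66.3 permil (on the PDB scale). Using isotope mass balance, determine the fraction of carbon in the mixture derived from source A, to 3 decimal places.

δ_A = (0.0106077/0.0111800 − 1)×1000 = (0.948810 − 1)×1000 = -51.190 permil
δ_B = (0.0104121/0.0111800 − 1)×1000 = (0.931315 − 1)×1000 = -68.685 permil
f_A = (δ_mix − δ_B)/(δ_A − δ_B) = (-66.3 − (-68.685))/(-51.190 − (-68.685))
f_A = 2.385 / 17.496 = 0.1363

0.136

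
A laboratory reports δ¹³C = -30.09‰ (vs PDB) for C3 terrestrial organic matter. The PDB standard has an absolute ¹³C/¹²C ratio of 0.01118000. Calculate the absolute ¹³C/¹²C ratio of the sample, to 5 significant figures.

0.010844

R_sample = R_standard × (δ¹³C/1000 + 1)
R_sample = 0.01118000 × (-30.09/1000 + 1) = 0.01118000 × 0.969910
R_sample = 0.0108436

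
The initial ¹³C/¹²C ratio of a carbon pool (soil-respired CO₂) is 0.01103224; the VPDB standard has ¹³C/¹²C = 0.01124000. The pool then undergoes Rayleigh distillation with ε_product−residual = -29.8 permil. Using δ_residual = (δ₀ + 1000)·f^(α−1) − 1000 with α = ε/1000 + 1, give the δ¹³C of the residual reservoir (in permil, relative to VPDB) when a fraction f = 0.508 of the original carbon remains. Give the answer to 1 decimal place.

1.5 permil

δ₀ = (0.01103224/0.01124000 − 1)×1000 = (0.981516 − 1)×1000 = -18.484 permil
α − 1 = ε/1000 = -0.0298
f^(α−1) = 0.508^(-0.0298) = 1.020388
δ_res = (-18.484 + 1000) × 1.020388 − 1000 = 1001.527 − 1000 = 1.53 permil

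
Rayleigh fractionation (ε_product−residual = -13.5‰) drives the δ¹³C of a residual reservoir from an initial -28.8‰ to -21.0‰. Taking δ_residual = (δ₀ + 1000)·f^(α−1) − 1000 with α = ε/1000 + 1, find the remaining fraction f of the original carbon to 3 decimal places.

α − 1 = ε/1000 = -0.0135
(δ_res + 1000)/(δ₀ + 1000) = (-21.0 + 1000)/(-28.8 + 1000) = 979.0/971.2 = 1.008031
f = 1.008031^(1/-0.0135) = exp(ln(1.008031)/-0.0135) = exp(0.00800/-0.0135)
f = exp(-0.5925) = 0.5529

0.553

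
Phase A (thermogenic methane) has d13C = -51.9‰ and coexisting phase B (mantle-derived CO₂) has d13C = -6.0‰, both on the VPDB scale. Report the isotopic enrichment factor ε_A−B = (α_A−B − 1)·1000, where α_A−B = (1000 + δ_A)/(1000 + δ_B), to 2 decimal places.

α_A−B = (1000 + -51.9) / (1000 + -6.0) = 948.1 / 994.0 = 0.953823
ε_A−B = (0.953823 − 1) × 1000 = -46.177‰
(The approximation ε ≈ δ_A − δ_B would give -45.9‰.)

-46.18‰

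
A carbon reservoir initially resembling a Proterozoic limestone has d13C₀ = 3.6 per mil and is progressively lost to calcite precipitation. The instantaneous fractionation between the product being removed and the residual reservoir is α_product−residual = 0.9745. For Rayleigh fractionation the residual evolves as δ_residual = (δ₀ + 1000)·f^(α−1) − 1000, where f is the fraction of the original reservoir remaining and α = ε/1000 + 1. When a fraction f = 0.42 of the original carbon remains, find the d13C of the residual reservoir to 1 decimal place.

26.0 per mil

Rayleigh residual: δ_res = (δ₀ + 1000)·f^(α−1) − 1000
α − 1 = -0.02550
f^(α−1) = 0.42^(-0.02550) = 1.022368
δ_res = (3.6 + 1000) × 1.022368 − 1000 = 1026.048 − 1000 = 26.05 per mil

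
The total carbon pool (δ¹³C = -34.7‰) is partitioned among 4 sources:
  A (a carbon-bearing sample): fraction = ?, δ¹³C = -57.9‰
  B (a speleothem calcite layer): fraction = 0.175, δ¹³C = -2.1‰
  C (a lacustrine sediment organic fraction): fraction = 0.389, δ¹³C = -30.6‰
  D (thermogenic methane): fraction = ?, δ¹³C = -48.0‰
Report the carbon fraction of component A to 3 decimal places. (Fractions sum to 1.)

Let f_A and f_D be the unknown fractions; fractions sum to 1 so f_A + f_D = 0.436.
Mass balance: Σ fᵢ·δᵢ = δ_bulk ⇒ f_A·(-57.9) + f_D·(-48.0) = -34.7 − (-12.271) = -22.429
Substitute f_D = 0.436 − f_A:
f_A·(-57.9 − -48.0) = -22.429 − 0.436×(-48.0) = -1.501
f_A = -1.501 / -9.9 = 0.1516

0.152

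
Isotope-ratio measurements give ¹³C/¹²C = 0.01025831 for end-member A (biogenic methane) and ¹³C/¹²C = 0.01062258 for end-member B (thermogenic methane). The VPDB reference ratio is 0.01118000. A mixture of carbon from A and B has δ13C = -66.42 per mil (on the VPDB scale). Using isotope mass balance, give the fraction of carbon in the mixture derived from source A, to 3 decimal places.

0.508

δ_A = (0.01025831/0.01118000 − 1)×1000 = (0.917559 − 1)×1000 = -82.441 per mil
δ_B = (0.01062258/0.01118000 − 1)×1000 = (0.950141 − 1)×1000 = -49.859 per mil
f_A = (δ_mix − δ_B)/(δ_A − δ_B) = (-66.42 − (-49.859))/(-82.441 − (-49.859))
f_A = -16.561 / -32.582 = 0.5083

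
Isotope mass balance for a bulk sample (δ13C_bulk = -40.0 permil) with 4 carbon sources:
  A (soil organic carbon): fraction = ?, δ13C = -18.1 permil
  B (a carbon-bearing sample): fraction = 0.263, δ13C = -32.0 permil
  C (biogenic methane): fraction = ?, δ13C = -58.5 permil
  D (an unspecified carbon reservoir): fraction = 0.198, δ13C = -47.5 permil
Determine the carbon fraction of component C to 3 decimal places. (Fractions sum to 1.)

0.308

Let f_C and f_A be the unknown fractions; fractions sum to 1 so f_C + f_A = 0.539.
Mass balance: Σ fᵢ·δᵢ = δ_bulk ⇒ f_C·(-58.5) + f_A·(-18.1) = -40.0 − (-17.821) = -22.179
Substitute f_A = 0.539 − f_C:
f_C·(-58.5 − -18.1) = -22.179 − 0.539×(-18.1) = -12.423
f_C = -12.423 / -40.4 = 0.3075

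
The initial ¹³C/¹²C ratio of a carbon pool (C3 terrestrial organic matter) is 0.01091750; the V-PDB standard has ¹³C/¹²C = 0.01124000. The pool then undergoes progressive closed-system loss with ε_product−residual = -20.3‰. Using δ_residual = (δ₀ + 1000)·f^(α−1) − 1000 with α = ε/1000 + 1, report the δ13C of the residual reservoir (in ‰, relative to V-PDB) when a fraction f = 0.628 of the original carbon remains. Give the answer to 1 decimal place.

-19.5‰

δ₀ = (0.01091750/0.01124000 − 1)×1000 = (0.971308 − 1)×1000 = -28.692‰
α − 1 = ε/1000 = -0.0203
f^(α−1) = 0.628^(-0.0203) = 1.009489
δ_res = (-28.692 + 1000) × 1.009489 − 1000 = 980.524 − 1000 = -19.48‰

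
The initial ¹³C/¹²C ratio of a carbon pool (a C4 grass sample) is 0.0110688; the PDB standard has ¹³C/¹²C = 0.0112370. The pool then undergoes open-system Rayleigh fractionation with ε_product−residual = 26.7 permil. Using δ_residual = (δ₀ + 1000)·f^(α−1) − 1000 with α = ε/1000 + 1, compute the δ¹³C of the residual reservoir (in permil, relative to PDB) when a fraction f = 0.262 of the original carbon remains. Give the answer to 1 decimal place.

-49.6 permil

δ₀ = (0.0110688/0.0112370 − 1)×1000 = (0.985032 − 1)×1000 = -14.968 permil
α − 1 = ε/1000 = 0.0267
f^(α−1) = 0.262^(0.0267) = 0.964870
δ_res = (-14.968 + 1000) × 0.964870 − 1000 = 950.427 − 1000 = -49.57 permil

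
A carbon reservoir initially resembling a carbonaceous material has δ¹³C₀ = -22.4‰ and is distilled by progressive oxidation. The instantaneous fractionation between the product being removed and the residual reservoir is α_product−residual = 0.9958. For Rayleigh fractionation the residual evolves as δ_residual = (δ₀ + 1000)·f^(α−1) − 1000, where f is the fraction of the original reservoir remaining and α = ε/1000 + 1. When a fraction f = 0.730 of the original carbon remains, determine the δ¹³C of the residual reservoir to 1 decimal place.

-21.1‰

Rayleigh residual: δ_res = (δ₀ + 1000)·f^(α−1) − 1000
α − 1 = -0.00420
f^(α−1) = 0.730^(-0.00420) = 1.001323
δ_res = (-22.4 + 1000) × 1.001323 − 1000 = 978.893 − 1000 = -21.11‰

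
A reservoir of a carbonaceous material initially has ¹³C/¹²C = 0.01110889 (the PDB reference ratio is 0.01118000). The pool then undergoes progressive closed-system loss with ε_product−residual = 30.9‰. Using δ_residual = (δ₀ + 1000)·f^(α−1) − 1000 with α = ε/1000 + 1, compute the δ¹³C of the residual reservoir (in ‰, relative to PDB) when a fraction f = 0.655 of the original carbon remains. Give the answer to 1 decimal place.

-19.3‰

δ₀ = (0.01110889/0.01118000 − 1)×1000 = (0.993640 − 1)×1000 = -6.360‰
α − 1 = ε/1000 = 0.0309
f^(α−1) = 0.655^(0.0309) = 0.987011
δ_res = (-6.360 + 1000) × 0.987011 − 1000 = 980.733 − 1000 = -19.27‰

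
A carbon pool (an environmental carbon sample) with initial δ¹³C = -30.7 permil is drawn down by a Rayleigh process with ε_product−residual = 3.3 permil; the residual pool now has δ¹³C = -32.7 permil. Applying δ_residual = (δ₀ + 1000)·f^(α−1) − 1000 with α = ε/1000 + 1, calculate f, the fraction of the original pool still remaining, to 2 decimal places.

0.53

α − 1 = ε/1000 = 0.0033
(δ_res + 1000)/(δ₀ + 1000) = (-32.7 + 1000)/(-30.7 + 1000) = 967.3/969.3 = 0.997937
f = 0.997937^(1/0.0033) = exp(ln(0.997937)/0.0033) = exp(-0.00207/0.0033)
f = exp(-0.6259) = 0.5348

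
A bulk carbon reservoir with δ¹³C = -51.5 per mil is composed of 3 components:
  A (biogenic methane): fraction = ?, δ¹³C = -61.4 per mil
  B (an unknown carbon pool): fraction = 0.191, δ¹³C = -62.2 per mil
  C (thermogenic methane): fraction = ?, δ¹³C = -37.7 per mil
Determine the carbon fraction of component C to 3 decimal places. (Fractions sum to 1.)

Let f_C and f_A be the unknown fractions; fractions sum to 1 so f_C + f_A = 0.809.
Mass balance: Σ fᵢ·δᵢ = δ_bulk ⇒ f_C·(-37.7) + f_A·(-61.4) = -51.5 − (-11.880) = -39.620
Substitute f_A = 0.809 − f_C:
f_C·(-37.7 − -61.4) = -39.620 − 0.809×(-61.4) = 10.053
f_C = 10.053 / 23.7 = 0.4242

0.424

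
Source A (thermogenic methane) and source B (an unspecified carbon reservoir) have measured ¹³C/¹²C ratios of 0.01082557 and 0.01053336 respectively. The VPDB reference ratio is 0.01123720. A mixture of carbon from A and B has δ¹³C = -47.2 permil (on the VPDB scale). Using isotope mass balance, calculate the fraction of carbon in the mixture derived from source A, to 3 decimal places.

δ_A = (0.01082557/0.01123720 − 1)×1000 = (0.963369 − 1)×1000 = -36.631 permil
δ_B = (0.01053336/0.01123720 − 1)×1000 = (0.937365 − 1)×1000 = -62.635 permil
f_A = (δ_mix − δ_B)/(δ_A − δ_B) = (-47.2 − (-62.635))/(-36.631 − (-62.635))
f_A = 15.435 / 26.004 = 0.5936

0.594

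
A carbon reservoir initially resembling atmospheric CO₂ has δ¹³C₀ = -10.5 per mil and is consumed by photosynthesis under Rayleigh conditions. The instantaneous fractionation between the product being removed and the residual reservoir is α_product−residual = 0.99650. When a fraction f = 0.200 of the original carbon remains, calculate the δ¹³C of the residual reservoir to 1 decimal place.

-4.9 per mil

Rayleigh residual: δ_res = (δ₀ + 1000)·f^(α−1) − 1000
α − 1 = -0.00350
f^(α−1) = 0.200^(-0.00350) = 1.005649
δ_res = (-10.5 + 1000) × 1.005649 − 1000 = 995.090 − 1000 = -4.91 per mil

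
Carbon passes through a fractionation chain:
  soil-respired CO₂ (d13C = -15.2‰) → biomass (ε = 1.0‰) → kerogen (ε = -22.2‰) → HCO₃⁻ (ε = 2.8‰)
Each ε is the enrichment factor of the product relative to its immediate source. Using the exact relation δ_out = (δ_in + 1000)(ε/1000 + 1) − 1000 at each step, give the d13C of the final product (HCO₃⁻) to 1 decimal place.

step 1: δ = (-15.20 + 1000)·(1.0/1000 + 1) − 1000 = -14.22‰
step 2: δ = (-14.22 + 1000)·(-22.2/1000 + 1) − 1000 = -36.10‰
step 3: δ = (-36.10 + 1000)·(2.8/1000 + 1) − 1000 = -33.40‰

-33.4‰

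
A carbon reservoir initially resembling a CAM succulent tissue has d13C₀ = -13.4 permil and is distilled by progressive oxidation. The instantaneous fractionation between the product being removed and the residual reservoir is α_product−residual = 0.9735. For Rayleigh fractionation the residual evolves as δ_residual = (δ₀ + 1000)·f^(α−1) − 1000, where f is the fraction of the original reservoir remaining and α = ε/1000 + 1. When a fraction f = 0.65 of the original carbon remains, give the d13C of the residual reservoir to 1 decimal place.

Rayleigh residual: δ_res = (δ₀ + 1000)·f^(α−1) − 1000
α − 1 = -0.02650
f^(α−1) = 0.65^(-0.02650) = 1.011481
δ_res = (-13.4 + 1000) × 1.011481 − 1000 = 997.927 − 1000 = -2.07 permil

-2.1 permil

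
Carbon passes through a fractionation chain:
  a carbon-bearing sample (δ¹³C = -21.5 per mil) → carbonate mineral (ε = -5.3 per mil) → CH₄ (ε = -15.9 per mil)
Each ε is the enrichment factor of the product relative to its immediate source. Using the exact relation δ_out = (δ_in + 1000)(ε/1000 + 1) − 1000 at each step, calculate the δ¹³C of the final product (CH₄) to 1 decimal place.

-42.2 per mil

step 1: δ = (-21.50 + 1000)·(-5.3/1000 + 1) − 1000 = -26.69 per mil
step 2: δ = (-26.69 + 1000)·(-15.9/1000 + 1) − 1000 = -42.16 per mil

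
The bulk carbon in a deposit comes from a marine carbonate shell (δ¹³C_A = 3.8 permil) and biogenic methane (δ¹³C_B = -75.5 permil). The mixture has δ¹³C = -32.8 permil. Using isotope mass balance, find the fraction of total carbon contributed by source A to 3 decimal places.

0.538

δ_mix = f_A·δ_A + (1 − f_A)·δ_B  ⇒  f_A = (δ_mix − δ_B)/(δ_A − δ_B)
f_A = (-32.8 − (-75.5)) / (3.8 − (-75.5))
f_A = 42.7 / 79.3 = 0.5385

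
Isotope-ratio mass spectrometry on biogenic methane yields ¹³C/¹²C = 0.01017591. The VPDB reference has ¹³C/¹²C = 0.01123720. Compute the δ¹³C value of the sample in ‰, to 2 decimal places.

-94.44‰

δ¹³C = (R_sample / R_standard − 1) × 1000
R_sample / R_standard = 0.01017591 / 0.01123720 = 0.905556
δ¹³C = (0.905556 − 1) × 1000 = -94.444‰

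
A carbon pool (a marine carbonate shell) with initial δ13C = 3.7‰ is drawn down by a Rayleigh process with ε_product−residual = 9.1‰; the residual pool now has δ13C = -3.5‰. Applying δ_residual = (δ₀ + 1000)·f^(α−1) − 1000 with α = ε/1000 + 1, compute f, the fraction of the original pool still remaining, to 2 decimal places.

α − 1 = ε/1000 = 0.0091
(δ_res + 1000)/(δ₀ + 1000) = (-3.5 + 1000)/(3.7 + 1000) = 996.5/1003.7 = 0.992827
f = 0.992827^(1/0.0091) = exp(ln(0.992827)/0.0091) = exp(-0.00720/0.0091)
f = exp(-0.7911) = 0.4533

0.45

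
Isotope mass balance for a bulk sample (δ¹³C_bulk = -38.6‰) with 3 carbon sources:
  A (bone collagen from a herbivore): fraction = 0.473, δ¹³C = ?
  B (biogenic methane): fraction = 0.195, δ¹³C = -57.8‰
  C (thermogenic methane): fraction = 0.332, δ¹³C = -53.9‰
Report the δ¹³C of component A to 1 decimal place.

-19.9‰

Isotope mass balance: δ_bulk = Σ fᵢ·δᵢ.
-38.6 = 0.473×δ_A + 0.195×(-57.8) + 0.332×(-53.9)
0.473·δ_A = -38.6 − (-29.166) = -9.434
δ_A = -9.434 / 0.473 = -19.95‰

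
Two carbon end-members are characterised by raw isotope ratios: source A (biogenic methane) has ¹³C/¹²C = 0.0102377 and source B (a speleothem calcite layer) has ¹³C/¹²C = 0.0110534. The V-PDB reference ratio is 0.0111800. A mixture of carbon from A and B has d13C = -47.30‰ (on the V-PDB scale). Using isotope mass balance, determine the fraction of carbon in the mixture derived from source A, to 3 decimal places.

δ_A = (0.0102377/0.0111800 − 1)×1000 = (0.915716 − 1)×1000 = -84.284‰
δ_B = (0.0110534/0.0111800 − 1)×1000 = (0.988676 − 1)×1000 = -11.324‰
f_A = (δ_mix − δ_B)/(δ_A − δ_B) = (-47.30 − (-11.324))/(-84.284 − (-11.324))
f_A = -35.976 / -72.961 = 0.4931

0.493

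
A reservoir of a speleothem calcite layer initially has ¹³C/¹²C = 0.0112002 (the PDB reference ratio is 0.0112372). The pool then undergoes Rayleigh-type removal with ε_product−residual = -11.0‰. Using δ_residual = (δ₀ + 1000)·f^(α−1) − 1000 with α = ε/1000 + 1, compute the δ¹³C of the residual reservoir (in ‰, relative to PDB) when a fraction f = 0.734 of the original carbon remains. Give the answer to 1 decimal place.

0.1‰

δ₀ = (0.0112002/0.0112372 − 1)×1000 = (0.996707 − 1)×1000 = -3.293‰
α − 1 = ε/1000 = -0.0110
f^(α−1) = 0.734^(-0.0110) = 1.003408
δ_res = (-3.293 + 1000) × 1.003408 − 1000 = 1000.104 − 1000 = 0.10‰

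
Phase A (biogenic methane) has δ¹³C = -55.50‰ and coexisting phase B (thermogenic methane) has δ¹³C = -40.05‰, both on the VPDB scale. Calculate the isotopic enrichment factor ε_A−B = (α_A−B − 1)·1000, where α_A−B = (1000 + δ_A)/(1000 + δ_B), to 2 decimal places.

-16.09‰

α_A−B = (1000 + -55.50) / (1000 + -40.05) = 944.50 / 959.95 = 0.983905
ε_A−B = (0.983905 − 1) × 1000 = -16.095‰
(The approximation ε ≈ δ_A − δ_B would give -15.45‰.)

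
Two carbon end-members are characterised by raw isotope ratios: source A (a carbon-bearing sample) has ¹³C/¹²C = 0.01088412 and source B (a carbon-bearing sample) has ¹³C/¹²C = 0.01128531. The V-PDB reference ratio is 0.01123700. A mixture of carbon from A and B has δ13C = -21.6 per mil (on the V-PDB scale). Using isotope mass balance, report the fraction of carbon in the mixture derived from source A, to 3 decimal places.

0.725

δ_A = (0.01088412/0.01123700 − 1)×1000 = (0.968597 − 1)×1000 = -31.403 per mil
δ_B = (0.01128531/0.01123700 − 1)×1000 = (1.004299 − 1)×1000 = 4.299 per mil
f_A = (δ_mix − δ_B)/(δ_A − δ_B) = (-21.6 − (4.299))/(-31.403 − (4.299))
f_A = -25.899 / -35.703 = 0.7254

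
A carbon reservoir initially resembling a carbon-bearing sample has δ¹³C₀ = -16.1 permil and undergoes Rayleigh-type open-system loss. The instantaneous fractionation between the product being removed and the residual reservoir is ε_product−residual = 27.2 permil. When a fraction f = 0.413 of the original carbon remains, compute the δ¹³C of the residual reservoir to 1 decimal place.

Rayleigh residual: δ_res = (δ₀ + 1000)·f^(α−1) − 1000
α = ε/1000 + 1 = 1.02720, so α − 1 = 0.02720
f^(α−1) = 0.413^(0.02720) = 0.976234
δ_res = (-16.1 + 1000) × 0.976234 − 1000 = 960.516 − 1000 = -39.48 permil

-39.5 permil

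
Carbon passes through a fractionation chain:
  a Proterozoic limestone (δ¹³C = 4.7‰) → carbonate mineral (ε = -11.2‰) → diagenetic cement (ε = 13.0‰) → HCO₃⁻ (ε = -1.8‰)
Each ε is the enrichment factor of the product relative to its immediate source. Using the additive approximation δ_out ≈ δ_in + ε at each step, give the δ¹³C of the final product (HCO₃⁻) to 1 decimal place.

4.7‰

step 1: δ ≈ 4.7 + (-11.2) = -6.5‰
step 2: δ ≈ -6.5 + (13.0) = 6.5‰
step 3: δ ≈ 6.5 + (-1.8) = 4.7‰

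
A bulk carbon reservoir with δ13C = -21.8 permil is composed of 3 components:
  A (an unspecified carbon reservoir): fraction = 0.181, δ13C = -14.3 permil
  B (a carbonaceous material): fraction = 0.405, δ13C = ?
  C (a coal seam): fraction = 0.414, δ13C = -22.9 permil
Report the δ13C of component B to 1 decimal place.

-24.0 permil

Isotope mass balance: δ_bulk = Σ fᵢ·δᵢ.
-21.8 = 0.181×(-14.3) + 0.405×δ_B + 0.414×(-22.9)
0.405·δ_B = -21.8 − (-12.069) = -9.731
δ_B = -9.731 / 0.405 = -24.03 permil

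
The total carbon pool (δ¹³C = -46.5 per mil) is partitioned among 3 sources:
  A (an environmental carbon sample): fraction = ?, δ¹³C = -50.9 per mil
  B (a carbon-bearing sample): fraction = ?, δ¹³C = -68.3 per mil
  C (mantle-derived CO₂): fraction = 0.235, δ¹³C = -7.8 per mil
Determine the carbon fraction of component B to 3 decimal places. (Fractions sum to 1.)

0.329

Let f_B and f_A be the unknown fractions; fractions sum to 1 so f_B + f_A = 0.765.
Mass balance: Σ fᵢ·δᵢ = δ_bulk ⇒ f_B·(-68.3) + f_A·(-50.9) = -46.5 − (-1.833) = -44.667
Substitute f_A = 0.765 − f_B:
f_B·(-68.3 − -50.9) = -44.667 − 0.765×(-50.9) = -5.729
f_B = -5.729 / -17.4 = 0.3292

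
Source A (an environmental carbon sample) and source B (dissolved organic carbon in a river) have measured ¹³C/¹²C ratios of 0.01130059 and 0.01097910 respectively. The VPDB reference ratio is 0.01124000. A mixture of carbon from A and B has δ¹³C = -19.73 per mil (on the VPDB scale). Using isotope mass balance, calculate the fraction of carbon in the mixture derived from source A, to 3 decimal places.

δ_A = (0.01130059/0.01124000 − 1)×1000 = (1.005391 − 1)×1000 = 5.391 per mil
δ_B = (0.01097910/0.01124000 − 1)×1000 = (0.976788 − 1)×1000 = -23.212 per mil
f_A = (δ_mix − δ_B)/(δ_A − δ_B) = (-19.73 − (-23.212))/(5.391 − (-23.212))
f_A = 3.482 / 28.602 = 0.1217

0.122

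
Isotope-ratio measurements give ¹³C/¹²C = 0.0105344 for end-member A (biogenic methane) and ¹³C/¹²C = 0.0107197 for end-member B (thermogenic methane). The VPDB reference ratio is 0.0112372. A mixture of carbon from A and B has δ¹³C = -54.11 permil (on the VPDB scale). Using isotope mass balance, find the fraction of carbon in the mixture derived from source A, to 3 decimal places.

δ_A = (0.0105344/0.0112372 − 1)×1000 = (0.937458 − 1)×1000 = -62.542 permil
δ_B = (0.0107197/0.0112372 − 1)×1000 = (0.953948 − 1)×1000 = -46.052 permil
f_A = (δ_mix − δ_B)/(δ_A − δ_B) = (-54.11 − (-46.052))/(-62.542 − (-46.052))
f_A = -8.058 / -16.490 = 0.4886

0.489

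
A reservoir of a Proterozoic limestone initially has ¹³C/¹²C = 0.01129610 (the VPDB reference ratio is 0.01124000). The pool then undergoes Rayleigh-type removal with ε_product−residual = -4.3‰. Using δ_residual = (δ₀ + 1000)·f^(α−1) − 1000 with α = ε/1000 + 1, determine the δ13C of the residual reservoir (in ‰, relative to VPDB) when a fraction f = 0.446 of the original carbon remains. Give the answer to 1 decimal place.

8.5‰

δ₀ = (0.01129610/0.01124000 − 1)×1000 = (1.004991 − 1)×1000 = 4.991‰
α − 1 = ε/1000 = -0.0043
f^(α−1) = 0.446^(-0.0043) = 1.003478
δ_res = (4.991 + 1000) × 1.003478 − 1000 = 1008.486 − 1000 = 8.49‰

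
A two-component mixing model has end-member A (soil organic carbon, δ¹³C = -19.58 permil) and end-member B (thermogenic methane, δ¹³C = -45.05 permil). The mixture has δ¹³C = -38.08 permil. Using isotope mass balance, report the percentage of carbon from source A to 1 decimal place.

27.4%

δ_mix = f_A·δ_A + (1 − f_A)·δ_B  ⇒  f_A = (δ_mix − δ_B)/(δ_A − δ_B)
f_A = (-38.08 − (-45.05)) / (-19.58 − (-45.05))
f_A = 6.97 / 25.47 = 0.2737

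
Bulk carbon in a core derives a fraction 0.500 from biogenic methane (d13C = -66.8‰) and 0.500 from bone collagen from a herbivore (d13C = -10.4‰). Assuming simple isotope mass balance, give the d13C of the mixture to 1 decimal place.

δ_mix = f_A·δ_A + f_B·δ_B
δ_mix = 0.500 × (-66.8) + 0.500 × (-10.4)
δ_mix = -33.40 + -5.20 = -38.60‰

-38.6‰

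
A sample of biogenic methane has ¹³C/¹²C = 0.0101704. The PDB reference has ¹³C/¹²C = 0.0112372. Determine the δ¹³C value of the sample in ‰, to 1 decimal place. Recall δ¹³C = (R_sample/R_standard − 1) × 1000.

-94.9‰

δ¹³C = (R_sample / R_standard − 1) × 1000
R_sample / R_standard = 0.0101704 / 0.0112372 = 0.905065
δ¹³C = (0.905065 − 1) × 1000 = -94.93‰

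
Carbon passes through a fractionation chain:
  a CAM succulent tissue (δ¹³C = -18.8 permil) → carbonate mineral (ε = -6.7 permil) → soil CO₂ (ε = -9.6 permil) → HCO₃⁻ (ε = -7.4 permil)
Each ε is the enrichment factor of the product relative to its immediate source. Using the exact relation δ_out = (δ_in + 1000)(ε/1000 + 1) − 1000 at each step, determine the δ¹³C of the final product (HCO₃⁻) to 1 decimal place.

-41.9 permil

step 1: δ = (-18.80 + 1000)·(-6.7/1000 + 1) − 1000 = -25.37 permil
step 2: δ = (-25.37 + 1000)·(-9.6/1000 + 1) − 1000 = -34.73 permil
step 3: δ = (-34.73 + 1000)·(-7.4/1000 + 1) − 1000 = -41.87 permil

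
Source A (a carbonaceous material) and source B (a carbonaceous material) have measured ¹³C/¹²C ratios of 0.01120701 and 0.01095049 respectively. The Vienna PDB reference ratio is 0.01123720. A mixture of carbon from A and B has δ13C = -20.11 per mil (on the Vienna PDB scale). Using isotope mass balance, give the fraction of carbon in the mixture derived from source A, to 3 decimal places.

δ_A = (0.01120701/0.01123720 − 1)×1000 = (0.997313 − 1)×1000 = -2.687 per mil
δ_B = (0.01095049/0.01123720 − 1)×1000 = (0.974486 − 1)×1000 = -25.514 per mil
f_A = (δ_mix − δ_B)/(δ_A − δ_B) = (-20.11 − (-25.514))/(-2.687 − (-25.514))
f_A = 5.404 / 22.828 = 0.2367

0.237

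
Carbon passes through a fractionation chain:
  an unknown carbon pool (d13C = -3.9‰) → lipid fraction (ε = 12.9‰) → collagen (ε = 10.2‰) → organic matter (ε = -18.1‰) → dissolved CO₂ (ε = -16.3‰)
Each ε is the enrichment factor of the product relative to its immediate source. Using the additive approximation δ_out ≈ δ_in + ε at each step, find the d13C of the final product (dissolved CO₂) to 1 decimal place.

-15.2‰

step 1: δ ≈ -3.9 + (12.9) = 9.0‰
step 2: δ ≈ 9.0 + (10.2) = 19.2‰
step 3: δ ≈ 19.2 + (-18.1) = 1.1‰
step 4: δ ≈ 1.1 + (-16.3) = -15.2‰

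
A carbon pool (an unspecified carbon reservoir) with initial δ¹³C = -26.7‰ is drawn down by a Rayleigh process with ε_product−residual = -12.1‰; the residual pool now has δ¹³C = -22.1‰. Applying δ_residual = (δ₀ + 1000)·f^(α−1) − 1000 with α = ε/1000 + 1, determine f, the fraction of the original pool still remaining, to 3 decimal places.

0.677

α − 1 = ε/1000 = -0.0121
(δ_res + 1000)/(δ₀ + 1000) = (-22.1 + 1000)/(-26.7 + 1000) = 977.9/973.3 = 1.004726
f = 1.004726^(1/-0.0121) = exp(ln(1.004726)/-0.0121) = exp(0.00472/-0.0121)
f = exp(-0.3897) = 0.6773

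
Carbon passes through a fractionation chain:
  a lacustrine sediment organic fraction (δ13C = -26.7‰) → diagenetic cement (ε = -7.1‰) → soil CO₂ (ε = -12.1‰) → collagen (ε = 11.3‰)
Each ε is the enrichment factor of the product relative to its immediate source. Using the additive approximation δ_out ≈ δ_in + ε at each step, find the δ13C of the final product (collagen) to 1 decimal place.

step 1: δ ≈ -26.7 + (-7.1) = -33.8‰
step 2: δ ≈ -33.8 + (-12.1) = -45.9‰
step 3: δ ≈ -45.9 + (11.3) = -34.6‰

-34.6‰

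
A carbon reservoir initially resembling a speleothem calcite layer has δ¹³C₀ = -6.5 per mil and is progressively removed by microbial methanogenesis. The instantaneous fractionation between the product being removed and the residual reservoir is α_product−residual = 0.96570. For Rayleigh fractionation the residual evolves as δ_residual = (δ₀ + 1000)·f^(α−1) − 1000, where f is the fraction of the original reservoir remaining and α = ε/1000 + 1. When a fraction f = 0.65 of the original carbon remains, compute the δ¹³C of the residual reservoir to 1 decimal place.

8.3 per mil

Rayleigh residual: δ_res = (δ₀ + 1000)·f^(α−1) − 1000
α − 1 = -0.03430
f^(α−1) = 0.65^(-0.03430) = 1.014886
δ_res = (-6.5 + 1000) × 1.014886 − 1000 = 1008.289 − 1000 = 8.29 per mil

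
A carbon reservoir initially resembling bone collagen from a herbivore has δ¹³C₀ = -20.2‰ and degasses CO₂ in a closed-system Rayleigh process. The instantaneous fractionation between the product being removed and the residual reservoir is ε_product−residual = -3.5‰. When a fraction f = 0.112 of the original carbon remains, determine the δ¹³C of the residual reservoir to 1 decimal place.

Rayleigh residual: δ_res = (δ₀ + 1000)·f^(α−1) − 1000
α = ε/1000 + 1 = 0.99650, so α − 1 = -0.00350
f^(α−1) = 0.112^(-0.00350) = 1.007692
δ_res = (-20.2 + 1000) × 1.007692 − 1000 = 987.336 − 1000 = -12.66‰

-12.7‰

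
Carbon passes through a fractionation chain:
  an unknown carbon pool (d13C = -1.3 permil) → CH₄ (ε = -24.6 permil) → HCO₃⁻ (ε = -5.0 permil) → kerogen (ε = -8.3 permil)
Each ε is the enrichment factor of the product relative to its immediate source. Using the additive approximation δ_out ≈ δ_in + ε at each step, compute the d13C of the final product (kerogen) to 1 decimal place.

-39.2 permil

step 1: δ ≈ -1.3 + (-24.6) = -25.9 permil
step 2: δ ≈ -25.9 + (-5.0) = -30.9 permil
step 3: δ ≈ -30.9 + (-8.3) = -39.2 permil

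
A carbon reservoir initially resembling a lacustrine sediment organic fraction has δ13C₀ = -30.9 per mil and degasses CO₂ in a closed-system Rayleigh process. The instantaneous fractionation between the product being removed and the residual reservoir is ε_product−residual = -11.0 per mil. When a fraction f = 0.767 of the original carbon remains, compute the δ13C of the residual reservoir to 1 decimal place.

Rayleigh residual: δ_res = (δ₀ + 1000)·f^(α−1) − 1000
α = ε/1000 + 1 = 0.98900, so α − 1 = -0.01100
f^(α−1) = 0.767^(-0.01100) = 1.002922
δ_res = (-30.9 + 1000) × 1.002922 − 1000 = 971.932 − 1000 = -28.07 per mil

-28.1 per mil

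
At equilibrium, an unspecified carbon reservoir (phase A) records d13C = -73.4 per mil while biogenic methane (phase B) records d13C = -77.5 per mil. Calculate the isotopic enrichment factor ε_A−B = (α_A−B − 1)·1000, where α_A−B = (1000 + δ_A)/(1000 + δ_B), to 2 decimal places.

α_A−B = (1000 + -73.4) / (1000 + -77.5) = 926.6 / 922.5 = 1.004444
ε_A−B = (1.004444 − 1) × 1000 = 4.444 per mil
(The approximation ε ≈ δ_A − δ_B would give 4.1 per mil.)

4.44 per mil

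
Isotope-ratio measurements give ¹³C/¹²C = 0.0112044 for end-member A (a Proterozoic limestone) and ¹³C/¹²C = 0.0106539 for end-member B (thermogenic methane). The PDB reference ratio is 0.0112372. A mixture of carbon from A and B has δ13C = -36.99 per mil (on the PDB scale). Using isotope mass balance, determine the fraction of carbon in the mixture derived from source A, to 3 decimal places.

δ_A = (0.0112044/0.0112372 − 1)×1000 = (0.997081 − 1)×1000 = -2.919 per mil
δ_B = (0.0106539/0.0112372 − 1)×1000 = (0.948092 − 1)×1000 = -51.908 per mil
f_A = (δ_mix − δ_B)/(δ_A − δ_B) = (-36.99 − (-51.908))/(-2.919 − (-51.908))
f_A = 14.918 / 48.989 = 0.3045

0.305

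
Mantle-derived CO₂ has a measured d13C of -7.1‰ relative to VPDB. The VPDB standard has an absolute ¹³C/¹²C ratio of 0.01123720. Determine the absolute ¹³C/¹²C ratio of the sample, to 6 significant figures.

0.0111574

R_sample = R_standard × (d13C/1000 + 1)
R_sample = 0.01123720 × (-7.1/1000 + 1) = 0.01123720 × 0.992900
R_sample = 0.0111574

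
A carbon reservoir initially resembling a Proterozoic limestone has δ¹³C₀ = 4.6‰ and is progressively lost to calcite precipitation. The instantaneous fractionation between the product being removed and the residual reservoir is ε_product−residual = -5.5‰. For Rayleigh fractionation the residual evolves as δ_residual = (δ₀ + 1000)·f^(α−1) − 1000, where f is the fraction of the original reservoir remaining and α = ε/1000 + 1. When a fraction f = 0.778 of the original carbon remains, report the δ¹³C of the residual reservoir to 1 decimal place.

6.0‰

Rayleigh residual: δ_res = (δ₀ + 1000)·f^(α−1) − 1000
α = ε/1000 + 1 = 0.99450, so α − 1 = -0.00550
f^(α−1) = 0.778^(-0.00550) = 1.001382
δ_res = (4.6 + 1000) × 1.001382 − 1000 = 1005.988 − 1000 = 5.99‰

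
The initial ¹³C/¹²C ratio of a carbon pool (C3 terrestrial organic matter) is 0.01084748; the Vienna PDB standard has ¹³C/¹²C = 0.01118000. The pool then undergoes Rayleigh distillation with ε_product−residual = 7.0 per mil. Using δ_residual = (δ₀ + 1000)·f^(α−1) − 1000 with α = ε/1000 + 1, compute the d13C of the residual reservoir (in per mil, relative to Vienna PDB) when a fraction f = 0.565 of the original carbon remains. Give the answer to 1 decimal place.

δ₀ = (0.01084748/0.01118000 − 1)×1000 = (0.970258 − 1)×1000 = -29.742 per mil
α − 1 = ε/1000 = 0.0070
f^(α−1) = 0.565^(0.0070) = 0.996011
δ_res = (-29.742 + 1000) × 0.996011 − 1000 = 966.388 − 1000 = -33.61 per mil

-33.6 per mil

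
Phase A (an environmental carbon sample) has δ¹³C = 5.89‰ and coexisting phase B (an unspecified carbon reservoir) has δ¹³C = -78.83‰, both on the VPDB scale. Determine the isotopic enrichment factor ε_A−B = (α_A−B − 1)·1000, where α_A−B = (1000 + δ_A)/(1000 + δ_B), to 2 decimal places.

α_A−B = (1000 + 5.89) / (1000 + -78.83) = 1005.89 / 921.17 = 1.091970
ε_A−B = (1.091970 − 1) × 1000 = 91.970‰
(The approximation ε ≈ δ_A − δ_B would give 84.72‰.)

91.97‰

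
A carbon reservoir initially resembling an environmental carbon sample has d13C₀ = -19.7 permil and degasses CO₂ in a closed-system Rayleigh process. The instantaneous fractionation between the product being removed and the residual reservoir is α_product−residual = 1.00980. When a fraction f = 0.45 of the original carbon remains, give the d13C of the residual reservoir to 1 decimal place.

Rayleigh residual: δ_res = (δ₀ + 1000)·f^(α−1) − 1000
α − 1 = 0.00980
f^(α−1) = 0.45^(0.00980) = 0.992205
δ_res = (-19.7 + 1000) × 0.992205 − 1000 = 972.659 − 1000 = -27.34 permil

-27.3 permil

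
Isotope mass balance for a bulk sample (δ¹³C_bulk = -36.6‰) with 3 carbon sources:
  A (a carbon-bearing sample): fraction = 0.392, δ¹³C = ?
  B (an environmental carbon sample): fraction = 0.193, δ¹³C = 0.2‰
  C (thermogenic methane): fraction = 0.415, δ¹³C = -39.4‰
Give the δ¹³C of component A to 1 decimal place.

-51.8‰

Isotope mass balance: δ_bulk = Σ fᵢ·δᵢ.
-36.6 = 0.392×δ_A + 0.193×(0.2) + 0.415×(-39.4)
0.392·δ_A = -36.6 − (-16.312) = -20.288
δ_A = -20.288 / 0.392 = -51.75‰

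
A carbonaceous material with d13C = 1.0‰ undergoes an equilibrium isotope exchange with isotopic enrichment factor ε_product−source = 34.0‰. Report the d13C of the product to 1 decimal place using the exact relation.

35.0‰

Exactly, δ_product = (δ_source + 1000)·(ε/1000 + 1) − 1000.
δ_product = (1.0 + 1000) × (34.0/1000 + 1) − 1000
δ_product = 35.03‰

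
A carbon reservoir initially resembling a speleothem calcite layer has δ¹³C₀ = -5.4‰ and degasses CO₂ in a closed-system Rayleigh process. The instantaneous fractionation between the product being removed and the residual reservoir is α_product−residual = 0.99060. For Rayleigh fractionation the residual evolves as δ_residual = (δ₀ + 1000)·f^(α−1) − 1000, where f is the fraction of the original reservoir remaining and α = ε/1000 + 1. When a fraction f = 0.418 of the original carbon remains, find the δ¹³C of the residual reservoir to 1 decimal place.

2.8‰

Rayleigh residual: δ_res = (δ₀ + 1000)·f^(α−1) − 1000
α − 1 = -0.00940
f^(α−1) = 0.418^(-0.00940) = 1.008233
δ_res = (-5.4 + 1000) × 1.008233 − 1000 = 1002.789 − 1000 = 2.79‰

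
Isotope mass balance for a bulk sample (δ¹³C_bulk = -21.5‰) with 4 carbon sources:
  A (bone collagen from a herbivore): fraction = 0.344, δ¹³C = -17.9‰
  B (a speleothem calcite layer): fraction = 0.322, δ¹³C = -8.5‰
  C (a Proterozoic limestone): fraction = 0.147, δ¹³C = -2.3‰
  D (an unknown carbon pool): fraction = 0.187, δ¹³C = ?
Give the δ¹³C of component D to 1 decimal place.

-65.6‰

Isotope mass balance: δ_bulk = Σ fᵢ·δᵢ.
-21.5 = 0.344×(-17.9) + 0.322×(-8.5) + 0.147×(-2.3) + 0.187×δ_D
0.187·δ_D = -21.5 − (-9.233) = -12.267
δ_D = -12.267 / 0.187 = -65.60‰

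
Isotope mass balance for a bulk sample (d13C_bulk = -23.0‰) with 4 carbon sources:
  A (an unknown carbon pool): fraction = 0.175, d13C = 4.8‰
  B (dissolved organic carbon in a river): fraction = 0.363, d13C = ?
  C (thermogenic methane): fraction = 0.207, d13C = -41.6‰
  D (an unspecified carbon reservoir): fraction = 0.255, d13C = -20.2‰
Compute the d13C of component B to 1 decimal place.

Isotope mass balance: δ_bulk = Σ fᵢ·δᵢ.
-23.0 = 0.175×(4.8) + 0.363×δ_B + 0.207×(-41.6) + 0.255×(-20.2)
0.363·δ_B = -23.0 − (-12.922) = -10.078
δ_B = -10.078 / 0.363 = -27.76‰

-27.8‰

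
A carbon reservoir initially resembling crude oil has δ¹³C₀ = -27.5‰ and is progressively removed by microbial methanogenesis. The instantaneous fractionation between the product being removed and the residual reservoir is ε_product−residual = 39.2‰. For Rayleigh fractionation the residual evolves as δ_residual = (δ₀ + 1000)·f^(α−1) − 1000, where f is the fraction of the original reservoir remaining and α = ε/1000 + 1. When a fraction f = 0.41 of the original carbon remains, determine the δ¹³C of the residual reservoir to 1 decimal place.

Rayleigh residual: δ_res = (δ₀ + 1000)·f^(α−1) − 1000
α = ε/1000 + 1 = 1.03920, so α − 1 = 0.03920
f^(α−1) = 0.41^(0.03920) = 0.965653
δ_res = (-27.5 + 1000) × 0.965653 − 1000 = 939.098 − 1000 = -60.90‰

-60.9‰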